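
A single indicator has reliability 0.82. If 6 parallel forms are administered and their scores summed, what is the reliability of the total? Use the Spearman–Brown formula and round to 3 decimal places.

ρ_k = kρ / (1 + (k−1)ρ) = 6·0.82 / (1 + 5·0.82) = 4.920 / 5.100 = 0.965.

0.965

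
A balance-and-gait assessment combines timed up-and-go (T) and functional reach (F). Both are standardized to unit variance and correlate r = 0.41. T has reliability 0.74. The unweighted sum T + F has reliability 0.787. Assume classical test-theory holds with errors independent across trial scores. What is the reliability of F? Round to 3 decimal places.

Var(T+F) = 2 + 2·0.41 = 2.820.
True-score variance = ρ_T + ρ_F + 2·0.41, so 0.787 = (0.74 + ρ_F + 0.82) / 2.820.
ρ_F = 0.787·2.820 − 0.74 − 0.82 = 0.659.

0.659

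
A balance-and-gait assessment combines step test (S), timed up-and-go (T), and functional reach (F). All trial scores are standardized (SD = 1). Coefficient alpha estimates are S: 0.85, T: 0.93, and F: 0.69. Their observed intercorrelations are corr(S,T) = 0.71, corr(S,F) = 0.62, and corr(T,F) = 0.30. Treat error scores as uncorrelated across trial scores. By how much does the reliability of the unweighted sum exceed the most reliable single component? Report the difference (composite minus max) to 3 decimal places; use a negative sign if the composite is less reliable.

Var(sum) = 3 + 3.26 = 6.26; true-score variance = 2.47 + 3.26 = 5.73; composite reliability = 0.9153.
Max component reliability = 0.9300.
Difference = 0.9153 − 0.9300 = -0.015.

-0.015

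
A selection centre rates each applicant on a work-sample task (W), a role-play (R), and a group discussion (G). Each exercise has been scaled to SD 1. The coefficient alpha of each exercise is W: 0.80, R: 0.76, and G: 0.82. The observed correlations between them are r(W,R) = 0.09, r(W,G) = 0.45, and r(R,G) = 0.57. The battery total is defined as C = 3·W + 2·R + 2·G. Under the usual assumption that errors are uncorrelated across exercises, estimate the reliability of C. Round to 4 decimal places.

0.8759

Var(C) = 3² + 2² + 2² + 2·[6·0.09 + 6·0.45 + 4·0.57] = 17 + 11.04 = 28.04.
Because errors are independent across components, Cov(Tᵢ,Tⱼ) = Cov(Xᵢ,Xⱼ); the off-diagonal part of the true-score variance is the same as above.
True-score variance = [3²·0.80 + 2²·0.76 + 2²·0.82] + 11.04 = 13.52 + 11.04 = 24.56.
Reliability = 24.56 / 28.04 = 0.8759.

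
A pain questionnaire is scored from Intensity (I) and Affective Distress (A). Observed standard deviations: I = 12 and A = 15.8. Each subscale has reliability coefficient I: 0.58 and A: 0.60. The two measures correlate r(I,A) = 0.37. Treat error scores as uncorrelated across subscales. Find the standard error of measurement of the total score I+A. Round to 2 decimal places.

12.66

Var(total) = 393.64 + 140.304 = 533.944.
True-score variance = 233.304 + 140.304 = 373.608, so reliability = 0.6997.
Error variance = 533.944 − 373.608 = 160.336; SEM = √160.336 = 12.66.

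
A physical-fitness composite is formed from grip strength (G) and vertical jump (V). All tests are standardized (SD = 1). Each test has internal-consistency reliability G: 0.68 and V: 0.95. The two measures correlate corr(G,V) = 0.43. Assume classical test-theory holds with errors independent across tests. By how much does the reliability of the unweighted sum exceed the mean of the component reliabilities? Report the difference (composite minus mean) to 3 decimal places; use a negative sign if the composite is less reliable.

0.056

Var(sum) = 2 + 0.86 = 2.86; true-score variance = 1.63 + 0.86 = 2.49; composite reliability = 0.8706.
Mean component reliability = 0.8150.
Difference = 0.8706 − 0.8150 = 0.056.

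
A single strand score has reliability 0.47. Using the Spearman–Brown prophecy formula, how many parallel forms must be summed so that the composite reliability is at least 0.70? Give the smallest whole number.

3

k ≥ ρ*(1−ρ₁)/(ρ₁(1−ρ*)) = 0.70·0.53 / (0.47·0.30) = 2.631.
Smallest integer k = 3.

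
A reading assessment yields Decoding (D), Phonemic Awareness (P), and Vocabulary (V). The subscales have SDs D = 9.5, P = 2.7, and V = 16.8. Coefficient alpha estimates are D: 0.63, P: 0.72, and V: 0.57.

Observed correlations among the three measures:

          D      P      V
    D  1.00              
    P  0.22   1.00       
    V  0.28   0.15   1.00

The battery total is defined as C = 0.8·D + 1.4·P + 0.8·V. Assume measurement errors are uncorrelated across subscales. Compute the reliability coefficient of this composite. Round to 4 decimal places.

Var(C) = 0.8²·9.5² + 1.4²·2.7² + 0.8²·16.8² + 2·[1.12·9.5·2.7·0.22 + 0.64·9.5·16.8·0.28 + 1.12·2.7·16.8·0.15] = 252.682 + 85.0819 = 337.764.
Because errors are independent across components, Cov(Tᵢ,Tⱼ) = Cov(Xᵢ,Xⱼ); the off-diagonal part of the true-score variance is the same as above.
True-score variance = [0.8²·9.5²·0.63 + 1.4²·2.7²·0.72 + 0.8²·16.8²·0.57] + 85.0819 = 149.638 + 85.0819 = 234.72.
Reliability = 234.72 / 337.764 = 0.6949.

0.6949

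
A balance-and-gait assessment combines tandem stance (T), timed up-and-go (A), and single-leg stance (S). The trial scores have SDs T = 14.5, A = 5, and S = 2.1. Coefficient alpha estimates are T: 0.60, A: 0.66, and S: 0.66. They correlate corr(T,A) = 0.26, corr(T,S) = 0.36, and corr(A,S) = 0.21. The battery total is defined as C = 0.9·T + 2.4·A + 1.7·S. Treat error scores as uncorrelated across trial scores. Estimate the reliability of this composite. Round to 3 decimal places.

Var(C) = 0.9²·14.5² + 2.4²·5² + 1.7²·2.1² + 2·[2.16·14.5·5·0.26 + 1.53·14.5·2.1·0.36 + 4.08·5·2.1·0.21] = 327.047 + 132.969 = 460.016.
Under uncorrelated errors the observed covariances equal the true-score covariances, so only the own-variance terms attenuate.
True-score variance = [0.9²·14.5²·0.60 + 2.4²·5²·0.66 + 1.7²·2.1²·0.66] + 132.969 = 205.633 + 132.969 = 338.602.
Reliability = 338.602 / 460.016 = 0.736.

0.736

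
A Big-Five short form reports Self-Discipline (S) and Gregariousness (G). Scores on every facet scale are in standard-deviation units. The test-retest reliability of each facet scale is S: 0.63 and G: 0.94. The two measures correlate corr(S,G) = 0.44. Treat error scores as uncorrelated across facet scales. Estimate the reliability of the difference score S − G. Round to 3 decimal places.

Var(S−G) = 1 + 1 − 2·0.44 = 2 − 0.88 = 1.12.
Because errors are independent across components, Cov(Tᵢ,Tⱼ) = Cov(Xᵢ,Xⱼ); the off-diagonal part of the true-score variance is the same as above.
True-score variance = [0.63 + 0.94] − 0.88 = 1.57 − 0.88 = 0.69.
Reliability = 0.69 / 1.12 = 0.616.

0.616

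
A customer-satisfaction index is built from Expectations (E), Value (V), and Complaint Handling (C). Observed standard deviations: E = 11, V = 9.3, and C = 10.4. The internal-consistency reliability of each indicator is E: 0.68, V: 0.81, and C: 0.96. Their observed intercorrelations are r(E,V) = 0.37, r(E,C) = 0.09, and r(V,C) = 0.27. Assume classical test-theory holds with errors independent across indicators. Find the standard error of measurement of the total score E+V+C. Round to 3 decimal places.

7.712

Var(total) = 315.65 + 148.523 = 464.173.
True-score variance = 256.171 + 148.523 = 404.693, so reliability = 0.8719.
Error variance = 464.173 − 404.693 = 59.4795; SEM = √59.4795 = 7.712.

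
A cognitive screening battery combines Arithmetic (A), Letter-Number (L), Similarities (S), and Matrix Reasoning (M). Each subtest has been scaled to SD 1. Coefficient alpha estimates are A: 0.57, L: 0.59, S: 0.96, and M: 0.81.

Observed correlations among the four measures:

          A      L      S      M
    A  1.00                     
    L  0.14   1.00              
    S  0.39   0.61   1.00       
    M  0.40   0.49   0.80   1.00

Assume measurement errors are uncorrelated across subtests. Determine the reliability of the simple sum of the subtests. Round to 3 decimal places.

Var(A+L+S+M) = 4 + 2·[0.14 + 0.39 + 0.40 + 0.61 + 0.49 + 0.80] = 4 + 5.66 = 9.66.
With uncorrelated errors the cross-covariances are all true-score covariance, so they carry over unchanged; only the diagonal terms shrink to ρᵢσᵢ².
True-score variance = [0.57 + 0.59 + 0.96 + 0.81] + 5.66 = 2.93 + 5.66 = 8.59.
Reliability = 8.59 / 9.66 = 0.889.

0.889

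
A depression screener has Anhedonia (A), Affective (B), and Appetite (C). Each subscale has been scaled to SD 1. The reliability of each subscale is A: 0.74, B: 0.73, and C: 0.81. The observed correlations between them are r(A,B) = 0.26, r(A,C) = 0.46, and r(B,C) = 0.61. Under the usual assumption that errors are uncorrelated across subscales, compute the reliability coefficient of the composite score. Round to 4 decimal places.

Var(A+B+C) = 3 + 2·[0.26 + 0.46 + 0.61] = 3 + 2.66 = 5.66.
With uncorrelated errors the cross-covariances are all true-score covariance, so they carry over unchanged; only the diagonal terms shrink to ρᵢσᵢ².
True-score variance = [0.74 + 0.73 + 0.81] + 2.66 = 2.28 + 2.66 = 4.94.
Reliability = 4.94 / 5.66 = 0.8728.

0.8728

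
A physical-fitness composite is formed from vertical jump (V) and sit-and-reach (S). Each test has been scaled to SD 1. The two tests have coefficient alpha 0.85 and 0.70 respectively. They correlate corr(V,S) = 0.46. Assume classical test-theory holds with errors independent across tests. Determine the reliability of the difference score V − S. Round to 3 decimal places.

0.583

Var(V−S) = 1 + 1 − 2·0.46 = 2 − 0.92 = 1.08.
Because errors are independent across components, Cov(Tᵢ,Tⱼ) = Cov(Xᵢ,Xⱼ); the off-diagonal part of the true-score variance is the same as above.
True-score variance = [0.85 + 0.70] − 0.92 = 1.55 − 0.92 = 0.63.
Reliability = 0.63 / 1.08 = 0.583.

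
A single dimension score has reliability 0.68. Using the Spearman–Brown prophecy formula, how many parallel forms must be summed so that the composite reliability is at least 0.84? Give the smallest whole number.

3

k ≥ ρ*(1−ρ₁)/(ρ₁(1−ρ*)) = 0.84·0.32 / (0.68·0.16) = 2.471.
Smallest integer k = 3.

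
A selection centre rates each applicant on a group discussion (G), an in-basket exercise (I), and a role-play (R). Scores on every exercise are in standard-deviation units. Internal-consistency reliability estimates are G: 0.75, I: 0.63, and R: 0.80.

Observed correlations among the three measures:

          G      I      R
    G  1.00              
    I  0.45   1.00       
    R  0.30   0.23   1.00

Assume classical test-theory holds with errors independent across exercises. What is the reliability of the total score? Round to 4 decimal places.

0.8347

Var(G+I+R) = 3 + 2·[0.45 + 0.30 + 0.23] = 3 + 1.96 = 4.96.
Under uncorrelated errors the observed covariances equal the true-score covariances, so only the own-variance terms attenuate.
True-score variance = [0.75 + 0.63 + 0.80] + 1.96 = 2.18 + 1.96 = 4.14.
Reliability = 4.14 / 4.96 = 0.8347.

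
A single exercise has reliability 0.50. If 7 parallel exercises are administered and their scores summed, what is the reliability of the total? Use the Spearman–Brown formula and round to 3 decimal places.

0.875

ρ_k = kρ / (1 + (k−1)ρ) = 7·0.50 / (1 + 6·0.50) = 3.500 / 4.000 = 0.875.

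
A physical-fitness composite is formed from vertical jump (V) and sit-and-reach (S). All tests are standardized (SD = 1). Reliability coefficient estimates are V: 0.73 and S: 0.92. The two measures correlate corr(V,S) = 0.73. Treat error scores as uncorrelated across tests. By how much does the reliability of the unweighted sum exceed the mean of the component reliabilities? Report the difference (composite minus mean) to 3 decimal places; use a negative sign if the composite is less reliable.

0.074

Var(sum) = 2 + 1.46 = 3.46; true-score variance = 1.65 + 1.46 = 3.11; composite reliability = 0.8988.
Mean component reliability = 0.8250.
Difference = 0.8988 − 0.8250 = 0.074.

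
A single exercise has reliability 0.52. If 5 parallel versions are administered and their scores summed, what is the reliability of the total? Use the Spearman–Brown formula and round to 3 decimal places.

0.844

ρ_k = kρ / (1 + (k−1)ρ) = 5·0.52 / (1 + 4·0.52) = 2.600 / 3.080 = 0.844.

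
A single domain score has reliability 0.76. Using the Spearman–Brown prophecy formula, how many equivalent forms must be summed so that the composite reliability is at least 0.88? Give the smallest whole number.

3

k ≥ ρ*(1−ρ₁)/(ρ₁(1−ρ*)) = 0.88·0.24 / (0.76·0.12) = 2.316.
Smallest integer k = 3.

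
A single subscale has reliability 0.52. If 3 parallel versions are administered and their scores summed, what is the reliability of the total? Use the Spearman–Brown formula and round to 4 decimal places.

ρ_k = kρ / (1 + (k−1)ρ) = 3·0.52 / (1 + 2·0.52) = 1.560 / 2.040 = 0.7647.

0.7647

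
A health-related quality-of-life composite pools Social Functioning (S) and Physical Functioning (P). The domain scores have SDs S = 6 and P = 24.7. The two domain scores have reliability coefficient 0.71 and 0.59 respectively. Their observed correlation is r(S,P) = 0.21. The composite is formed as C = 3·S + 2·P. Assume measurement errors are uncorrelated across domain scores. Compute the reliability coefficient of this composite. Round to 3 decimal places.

0.651

Var(C) = 3²·6² + 2²·24.7² + 2·[6·6·24.7·0.21] = 2764.36 + 373.464 = 3137.82.
Under uncorrelated errors the observed covariances equal the true-score covariances, so only the own-variance terms attenuate.
True-score variance = [3²·6²·0.71 + 2²·24.7²·0.59] + 373.464 = 1669.85 + 373.464 = 2043.32.
Reliability = 2043.32 / 3137.82 = 0.651.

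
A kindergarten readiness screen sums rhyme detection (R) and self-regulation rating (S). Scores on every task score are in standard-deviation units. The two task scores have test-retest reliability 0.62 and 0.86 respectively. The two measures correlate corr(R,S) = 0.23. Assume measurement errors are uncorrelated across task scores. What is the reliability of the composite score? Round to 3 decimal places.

Var(R+S) = 2 + 2·[0.23] = 2 + 0.46 = 2.46.
Because errors are independent across components, Cov(Tᵢ,Tⱼ) = Cov(Xᵢ,Xⱼ); the off-diagonal part of the true-score variance is the same as above.
True-score variance = [0.62 + 0.86] + 0.46 = 1.48 + 0.46 = 1.94.
Reliability = 1.94 / 2.46 = 0.789.

0.789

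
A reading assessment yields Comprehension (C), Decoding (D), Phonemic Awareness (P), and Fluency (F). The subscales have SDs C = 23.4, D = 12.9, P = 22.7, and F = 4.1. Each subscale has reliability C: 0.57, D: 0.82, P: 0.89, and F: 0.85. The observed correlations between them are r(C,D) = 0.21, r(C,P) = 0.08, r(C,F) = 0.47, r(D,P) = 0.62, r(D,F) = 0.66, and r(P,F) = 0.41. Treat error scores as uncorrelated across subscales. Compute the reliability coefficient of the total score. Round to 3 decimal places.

0.842

Var(C+D+P+F) = 23.4² + 12.9² + 22.7² + 4.1² + 2·[23.4·12.9·0.21 + 23.4·22.7·0.08 + 23.4·4.1·0.47 + 12.9·22.7·0.62 + 12.9·4.1·0.66 + 22.7·4.1·0.41] = 1246.07 + 811.195 = 2057.26.
Because errors are independent across components, Cov(Tᵢ,Tⱼ) = Cov(Xᵢ,Xⱼ); the off-diagonal part of the true-score variance is the same as above.
True-score variance = [23.4²·0.57 + 12.9²·0.82 + 22.7²·0.89 + 4.1²·0.85] + 811.195 = 921.462 + 811.195 = 1732.66.
Reliability = 1732.66 / 2057.26 = 0.842.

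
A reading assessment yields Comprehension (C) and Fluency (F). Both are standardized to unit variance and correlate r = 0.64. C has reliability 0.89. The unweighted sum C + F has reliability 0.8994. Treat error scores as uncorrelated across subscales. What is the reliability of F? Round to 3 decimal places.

Var(C+F) = 2 + 2·0.64 = 3.280.
True-score variance = ρ_C + ρ_F + 2·0.64, so 0.8994 = (0.89 + ρ_F + 1.28) / 3.280.
ρ_F = 0.8994·3.280 − 0.89 − 1.28 = 0.780.

0.780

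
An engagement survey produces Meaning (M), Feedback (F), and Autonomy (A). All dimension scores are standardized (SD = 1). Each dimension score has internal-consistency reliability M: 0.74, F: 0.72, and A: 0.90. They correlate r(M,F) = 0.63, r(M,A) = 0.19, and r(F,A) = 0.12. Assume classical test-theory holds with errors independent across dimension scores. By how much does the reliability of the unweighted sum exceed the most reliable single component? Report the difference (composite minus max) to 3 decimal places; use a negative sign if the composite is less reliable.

-0.031

Var(sum) = 3 + 1.88 = 4.88; true-score variance = 2.36 + 1.88 = 4.24; composite reliability = 0.8689.
Max component reliability = 0.9000.
Difference = 0.8689 − 0.9000 = -0.031.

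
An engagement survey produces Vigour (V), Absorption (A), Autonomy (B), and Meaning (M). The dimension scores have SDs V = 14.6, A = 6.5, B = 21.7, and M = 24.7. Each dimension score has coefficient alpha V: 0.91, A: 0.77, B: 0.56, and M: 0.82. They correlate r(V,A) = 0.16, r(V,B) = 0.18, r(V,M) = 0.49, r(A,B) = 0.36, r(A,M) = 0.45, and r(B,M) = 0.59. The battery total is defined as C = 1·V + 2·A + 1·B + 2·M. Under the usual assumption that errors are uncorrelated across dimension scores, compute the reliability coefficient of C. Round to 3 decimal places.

Var(C) = 14.6² + 2²·6.5² + 21.7² + 2²·24.7² + 2·[2·14.6·6.5·0.16 + 14.6·21.7·0.18 + 2·14.6·24.7·0.49 + 2·6.5·21.7·0.36 + 4·6.5·24.7·0.45 + 2·21.7·24.7·0.59] = 3293.41 + 2927.63 = 6221.04.
With uncorrelated errors the cross-covariances are all true-score covariance, so they carry over unchanged; only the diagonal terms shrink to ρᵢσᵢ².
True-score variance = [14.6²·0.91 + 2²·6.5²·0.77 + 21.7²·0.56 + 2²·24.7²·0.82] + 2927.63 = 2588.9 + 2927.63 = 5516.53.
Reliability = 5516.53 / 6221.04 = 0.887.

0.887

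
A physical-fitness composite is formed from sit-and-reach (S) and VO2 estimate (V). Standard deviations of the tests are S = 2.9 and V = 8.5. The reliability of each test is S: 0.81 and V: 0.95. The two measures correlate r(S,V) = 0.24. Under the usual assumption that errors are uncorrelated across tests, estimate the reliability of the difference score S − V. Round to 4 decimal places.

0.9243

Var(S−V) = 2.9² + 8.5² − 2·2.9·8.5·0.24 = 80.66 − 11.832 = 68.828.
Under uncorrelated errors the observed covariances equal the true-score covariances, so only the own-variance terms attenuate.
True-score variance = [2.9²·0.81 + 8.5²·0.95] − 11.832 = 75.4496 − 11.832 = 63.6176.
Reliability = 63.6176 / 68.828 = 0.9243.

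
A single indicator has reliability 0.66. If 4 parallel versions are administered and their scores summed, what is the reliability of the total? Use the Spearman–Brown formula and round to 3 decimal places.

0.886

ρ_k = kρ / (1 + (k−1)ρ) = 4·0.66 / (1 + 3·0.66) = 2.640 / 2.980 = 0.886.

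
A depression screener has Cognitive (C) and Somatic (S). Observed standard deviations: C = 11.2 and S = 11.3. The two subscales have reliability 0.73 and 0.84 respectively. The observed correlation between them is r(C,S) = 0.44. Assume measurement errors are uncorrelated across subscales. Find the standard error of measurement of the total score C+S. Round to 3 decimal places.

Var(total) = 253.13 + 111.373 = 364.503.
True-score variance = 198.831 + 111.373 = 310.204, so reliability = 0.8510.
Error variance = 364.503 − 310.204 = 54.2992; SEM = √54.2992 = 7.369.

7.369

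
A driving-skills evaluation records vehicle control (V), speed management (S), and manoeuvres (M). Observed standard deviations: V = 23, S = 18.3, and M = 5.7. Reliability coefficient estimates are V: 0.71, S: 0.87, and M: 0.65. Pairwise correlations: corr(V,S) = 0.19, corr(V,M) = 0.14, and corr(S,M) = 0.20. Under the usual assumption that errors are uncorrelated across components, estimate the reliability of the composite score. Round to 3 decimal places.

0.816

Var(V+S+M) = 23² + 18.3² + 5.7² + 2·[23·18.3·0.19 + 23·5.7·0.14 + 18.3·5.7·0.20] = 896.38 + 238.374 = 1134.75.
With uncorrelated errors the cross-covariances are all true-score covariance, so they carry over unchanged; only the diagonal terms shrink to ρᵢσᵢ².
True-score variance = [23²·0.71 + 18.3²·0.87 + 5.7²·0.65] + 238.374 = 688.063 + 238.374 = 926.437.
Reliability = 926.437 / 1134.75 = 0.816.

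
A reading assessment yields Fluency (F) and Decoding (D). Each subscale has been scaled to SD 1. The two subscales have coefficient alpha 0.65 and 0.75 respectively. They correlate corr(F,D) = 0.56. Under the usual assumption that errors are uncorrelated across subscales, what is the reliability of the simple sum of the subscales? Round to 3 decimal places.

0.808

Var(F+D) = 2 + 2·[0.56] = 2 + 1.12 = 3.12.
Under uncorrelated errors the observed covariances equal the true-score covariances, so only the own-variance terms attenuate.
True-score variance = [0.65 + 0.75] + 1.12 = 1.4 + 1.12 = 2.52.
Reliability = 2.52 / 3.12 = 0.808.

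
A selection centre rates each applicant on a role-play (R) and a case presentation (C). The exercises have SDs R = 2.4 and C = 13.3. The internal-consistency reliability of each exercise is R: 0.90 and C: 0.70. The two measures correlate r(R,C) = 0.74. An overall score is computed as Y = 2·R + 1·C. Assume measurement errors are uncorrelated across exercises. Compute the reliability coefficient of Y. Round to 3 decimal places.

Var(Y) = 2²·2.4² + 13.3² + 2·[2·2.4·13.3·0.74] = 199.93 + 94.4832 = 294.413.
Because errors are independent across components, Cov(Tᵢ,Tⱼ) = Cov(Xᵢ,Xⱼ); the off-diagonal part of the true-score variance is the same as above.
True-score variance = [2²·2.4²·0.90 + 13.3²·0.70] + 94.4832 = 144.559 + 94.4832 = 239.042.
Reliability = 239.042 / 294.413 = 0.812.

0.812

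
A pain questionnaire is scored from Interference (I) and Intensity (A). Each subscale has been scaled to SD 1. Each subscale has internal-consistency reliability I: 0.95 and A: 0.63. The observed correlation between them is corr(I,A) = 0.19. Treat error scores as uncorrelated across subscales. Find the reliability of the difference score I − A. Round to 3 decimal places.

Var(I−A) = 1 + 1 − 2·0.19 = 2 − 0.38 = 1.62.
Under uncorrelated errors the observed covariances equal the true-score covariances, so only the own-variance terms attenuate.
True-score variance = [0.95 + 0.63] − 0.38 = 1.58 − 0.38 = 1.2.
Reliability = 1.2 / 1.62 = 0.741.

0.741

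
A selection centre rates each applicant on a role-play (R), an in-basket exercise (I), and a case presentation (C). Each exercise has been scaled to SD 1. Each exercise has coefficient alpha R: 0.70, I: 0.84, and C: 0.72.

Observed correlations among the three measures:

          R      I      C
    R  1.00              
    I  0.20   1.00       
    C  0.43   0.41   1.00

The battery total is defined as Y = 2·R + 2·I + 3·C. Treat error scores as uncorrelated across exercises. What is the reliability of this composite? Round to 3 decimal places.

0.848

Var(Y) = 2² + 2² + 3² + 2·[4·0.20 + 6·0.43 + 6·0.41] = 17 + 11.68 = 28.68.
Because errors are independent across components, Cov(Tᵢ,Tⱼ) = Cov(Xᵢ,Xⱼ); the off-diagonal part of the true-score variance is the same as above.
True-score variance = [2²·0.70 + 2²·0.84 + 3²·0.72] + 11.68 = 12.64 + 11.68 = 24.32.
Reliability = 24.32 / 28.68 = 0.848.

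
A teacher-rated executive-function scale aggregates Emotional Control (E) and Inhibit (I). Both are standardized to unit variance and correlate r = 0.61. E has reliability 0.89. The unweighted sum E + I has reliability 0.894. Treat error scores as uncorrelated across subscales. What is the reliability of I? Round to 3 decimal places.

0.769

Var(E+I) = 2 + 2·0.61 = 3.220.
True-score variance = ρ_E + ρ_I + 2·0.61, so 0.894 = (0.89 + ρ_I + 1.22) / 3.220.
ρ_I = 0.894·3.220 − 0.89 − 1.22 = 0.769.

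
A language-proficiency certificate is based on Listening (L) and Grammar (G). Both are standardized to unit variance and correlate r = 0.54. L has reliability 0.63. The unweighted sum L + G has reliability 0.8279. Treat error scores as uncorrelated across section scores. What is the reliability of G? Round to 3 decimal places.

Var(L+G) = 2 + 2·0.54 = 3.080.
True-score variance = ρ_L + ρ_G + 2·0.54, so 0.8279 = (0.63 + ρ_G + 1.08) / 3.080.
ρ_G = 0.8279·3.080 − 0.63 − 1.08 = 0.840.

0.840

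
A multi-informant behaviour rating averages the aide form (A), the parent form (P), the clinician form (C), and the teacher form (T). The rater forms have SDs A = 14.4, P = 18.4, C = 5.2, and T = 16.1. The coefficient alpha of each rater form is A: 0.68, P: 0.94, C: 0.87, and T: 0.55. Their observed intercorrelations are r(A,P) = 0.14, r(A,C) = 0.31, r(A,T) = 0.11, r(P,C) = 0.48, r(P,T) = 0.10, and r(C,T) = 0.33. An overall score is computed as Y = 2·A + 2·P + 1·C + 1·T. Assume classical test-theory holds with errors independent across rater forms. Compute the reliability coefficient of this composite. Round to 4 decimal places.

0.8593

Var(Y) = 2²·14.4² + 2²·18.4² + 5.2² + 16.1² + 2·[4·14.4·18.4·0.14 + 2·14.4·5.2·0.31 + 2·14.4·16.1·0.11 + 2·18.4·5.2·0.48 + 2·18.4·16.1·0.10 + 5.2·16.1·0.33] = 2469.93 + 849.073 = 3319.
Because errors are independent across components, Cov(Tᵢ,Tⱼ) = Cov(Xᵢ,Xⱼ); the off-diagonal part of the true-score variance is the same as above.
True-score variance = [2²·14.4²·0.68 + 2²·18.4²·0.94 + 5.2²·0.87 + 16.1²·0.55] + 849.073 = 2003.1 + 849.073 = 2852.17.
Reliability = 2852.17 / 3319 = 0.8593.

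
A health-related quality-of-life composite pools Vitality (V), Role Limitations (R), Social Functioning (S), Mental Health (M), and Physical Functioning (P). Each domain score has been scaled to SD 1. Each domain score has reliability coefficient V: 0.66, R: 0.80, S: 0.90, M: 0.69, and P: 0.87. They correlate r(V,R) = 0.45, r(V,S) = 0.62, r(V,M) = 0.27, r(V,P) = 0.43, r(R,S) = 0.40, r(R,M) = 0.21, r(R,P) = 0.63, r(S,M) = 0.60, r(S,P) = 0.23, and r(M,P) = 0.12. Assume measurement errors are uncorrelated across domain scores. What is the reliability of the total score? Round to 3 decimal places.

0.916

Var(V+R+S+M+P) = 5 + 2·[0.45 + 0.62 + 0.27 + 0.43 + 0.40 + 0.21 + 0.63 + 0.60 + 0.23 + 0.12] = 5 + 7.92 = 12.92.
With uncorrelated errors the cross-covariances are all true-score covariance, so they carry over unchanged; only the diagonal terms shrink to ρᵢσᵢ².
True-score variance = [0.66 + 0.80 + 0.90 + 0.69 + 0.87] + 7.92 = 3.92 + 7.92 = 11.84.
Reliability = 11.84 / 12.92 = 0.916.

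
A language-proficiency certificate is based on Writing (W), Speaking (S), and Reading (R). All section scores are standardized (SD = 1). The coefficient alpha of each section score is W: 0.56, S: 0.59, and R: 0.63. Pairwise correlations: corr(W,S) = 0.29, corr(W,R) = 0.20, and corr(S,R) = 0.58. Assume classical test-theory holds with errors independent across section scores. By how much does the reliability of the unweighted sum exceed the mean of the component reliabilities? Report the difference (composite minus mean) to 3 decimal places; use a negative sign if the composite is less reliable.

Var(sum) = 3 + 2.14 = 5.14; true-score variance = 1.78 + 2.14 = 3.92; composite reliability = 0.7626.
Mean component reliability = 0.5933.
Difference = 0.7626 − 0.5933 = 0.169.

0.169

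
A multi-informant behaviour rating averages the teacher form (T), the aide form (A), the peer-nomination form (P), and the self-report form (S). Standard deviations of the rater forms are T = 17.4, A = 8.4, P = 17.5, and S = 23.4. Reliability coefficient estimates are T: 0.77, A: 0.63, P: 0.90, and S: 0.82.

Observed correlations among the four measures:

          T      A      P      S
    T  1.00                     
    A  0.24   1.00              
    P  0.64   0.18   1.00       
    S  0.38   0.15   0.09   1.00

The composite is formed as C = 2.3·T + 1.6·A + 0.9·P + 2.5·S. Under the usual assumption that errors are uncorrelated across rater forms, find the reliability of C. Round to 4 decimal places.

Var(C) = 2.3²·17.4² + 1.6²·8.4² + 0.9²·17.5² + 2.5²·23.4² + 2·[3.68·17.4·8.4·0.24 + 2.07·17.4·17.5·0.64 + 5.75·17.4·23.4·0.38 + 1.44·8.4·17.5·0.18 + 4·8.4·23.4·0.15 + 2.25·17.5·23.4·0.09] = 5452.55 + 3322.19 = 8774.74.
Because errors are independent across components, Cov(Tᵢ,Tⱼ) = Cov(Xᵢ,Xⱼ); the off-diagonal part of the true-score variance is the same as above.
True-score variance = [2.3²·17.4²·0.77 + 1.6²·8.4²·0.63 + 0.9²·17.5²·0.90 + 2.5²·23.4²·0.82] + 3322.19 = 4376.53 + 3322.19 = 7698.73.
Reliability = 7698.73 / 8774.74 = 0.8774.

0.8774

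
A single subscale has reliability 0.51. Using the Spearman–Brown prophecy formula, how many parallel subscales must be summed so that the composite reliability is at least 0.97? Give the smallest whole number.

32

k ≥ ρ*(1−ρ₁)/(ρ₁(1−ρ*)) = 0.97·0.49 / (0.51·0.03) = 31.065.
Smallest integer k = 32.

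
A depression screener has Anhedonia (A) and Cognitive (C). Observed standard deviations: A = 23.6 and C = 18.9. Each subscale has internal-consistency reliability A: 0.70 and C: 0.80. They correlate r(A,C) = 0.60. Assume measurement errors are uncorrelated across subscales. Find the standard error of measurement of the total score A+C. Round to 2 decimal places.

15.44

Var(total) = 914.17 + 535.248 = 1449.42.
True-score variance = 675.64 + 535.248 = 1210.89, so reliability = 0.8354.
Error variance = 1449.42 − 1210.89 = 238.53; SEM = √238.53 = 15.44.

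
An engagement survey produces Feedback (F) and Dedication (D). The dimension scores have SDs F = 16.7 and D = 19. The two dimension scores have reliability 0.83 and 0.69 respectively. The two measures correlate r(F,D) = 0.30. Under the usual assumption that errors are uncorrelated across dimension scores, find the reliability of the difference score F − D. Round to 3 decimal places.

Var(F−D) = 16.7² + 19² − 2·16.7·19·0.30 = 639.89 − 190.38 = 449.51.
Under uncorrelated errors the observed covariances equal the true-score covariances, so only the own-variance terms attenuate.
True-score variance = [16.7²·0.83 + 19²·0.69] − 190.38 = 480.569 − 190.38 = 290.189.
Reliability = 290.189 / 449.51 = 0.646.

0.646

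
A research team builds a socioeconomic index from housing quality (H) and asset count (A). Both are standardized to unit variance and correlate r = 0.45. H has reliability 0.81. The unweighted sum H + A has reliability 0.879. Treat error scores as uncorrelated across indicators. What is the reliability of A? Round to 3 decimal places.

Var(H+A) = 2 + 2·0.45 = 2.900.
True-score variance = ρ_H + ρ_A + 2·0.45, so 0.879 = (0.81 + ρ_A + 0.90) / 2.900.
ρ_A = 0.879·2.900 − 0.81 − 0.90 = 0.839.

0.839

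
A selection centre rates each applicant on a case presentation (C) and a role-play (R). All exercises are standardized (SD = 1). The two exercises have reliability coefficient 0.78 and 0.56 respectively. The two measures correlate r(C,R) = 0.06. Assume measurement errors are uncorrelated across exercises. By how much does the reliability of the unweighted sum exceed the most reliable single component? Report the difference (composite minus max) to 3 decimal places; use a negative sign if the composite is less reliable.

Var(sum) = 2 + 0.12 = 2.12; true-score variance = 1.34 + 0.12 = 1.46; composite reliability = 0.6887.
Max component reliability = 0.7800.
Difference = 0.6887 − 0.7800 = -0.091.

-0.091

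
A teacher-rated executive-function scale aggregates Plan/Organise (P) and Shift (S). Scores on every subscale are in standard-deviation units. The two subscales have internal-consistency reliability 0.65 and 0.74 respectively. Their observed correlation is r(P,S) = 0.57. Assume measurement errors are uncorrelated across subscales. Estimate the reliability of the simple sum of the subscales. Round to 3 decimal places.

0.806

Var(P+S) = 2 + 2·[0.57] = 2 + 1.14 = 3.14.
Because errors are independent across components, Cov(Tᵢ,Tⱼ) = Cov(Xᵢ,Xⱼ); the off-diagonal part of the true-score variance is the same as above.
True-score variance = [0.65 + 0.74] + 1.14 = 1.39 + 1.14 = 2.53.
Reliability = 2.53 / 3.14 = 0.806.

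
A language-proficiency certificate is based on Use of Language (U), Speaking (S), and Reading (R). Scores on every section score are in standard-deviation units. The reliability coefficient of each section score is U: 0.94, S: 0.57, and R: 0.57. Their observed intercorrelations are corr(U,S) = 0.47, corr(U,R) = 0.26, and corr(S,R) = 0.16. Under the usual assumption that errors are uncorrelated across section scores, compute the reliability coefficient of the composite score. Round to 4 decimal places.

0.8075

Var(U+S+R) = 3 + 2·[0.47 + 0.26 + 0.16] = 3 + 1.78 = 4.78.
With uncorrelated errors the cross-covariances are all true-score covariance, so they carry over unchanged; only the diagonal terms shrink to ρᵢσᵢ².
True-score variance = [0.94 + 0.57 + 0.57] + 1.78 = 2.08 + 1.78 = 3.86.
Reliability = 3.86 / 4.78 = 0.8075.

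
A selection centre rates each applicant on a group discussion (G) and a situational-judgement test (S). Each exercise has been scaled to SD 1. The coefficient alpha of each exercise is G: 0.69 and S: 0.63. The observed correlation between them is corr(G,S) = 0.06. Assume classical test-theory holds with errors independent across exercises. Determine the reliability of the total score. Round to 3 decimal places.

Var(G+S) = 2 + 2·[0.06] = 2 + 0.12 = 2.12.
Under uncorrelated errors the observed covariances equal the true-score covariances, so only the own-variance terms attenuate.
True-score variance = [0.69 + 0.63] + 0.12 = 1.32 + 0.12 = 1.44.
Reliability = 1.44 / 2.12 = 0.679.

0.679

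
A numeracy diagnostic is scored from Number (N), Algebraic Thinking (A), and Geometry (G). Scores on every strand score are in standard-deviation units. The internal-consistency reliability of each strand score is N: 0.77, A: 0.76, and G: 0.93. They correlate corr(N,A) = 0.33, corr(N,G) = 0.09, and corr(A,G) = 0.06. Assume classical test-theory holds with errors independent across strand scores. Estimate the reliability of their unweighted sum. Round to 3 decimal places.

0.864

Var(N+A+G) = 3 + 2·[0.33 + 0.09 + 0.06] = 3 + 0.96 = 3.96.
Under uncorrelated errors the observed covariances equal the true-score covariances, so only the own-variance terms attenuate.
True-score variance = [0.77 + 0.76 + 0.93] + 0.96 = 2.46 + 0.96 = 3.42.
Reliability = 3.42 / 3.96 = 0.864.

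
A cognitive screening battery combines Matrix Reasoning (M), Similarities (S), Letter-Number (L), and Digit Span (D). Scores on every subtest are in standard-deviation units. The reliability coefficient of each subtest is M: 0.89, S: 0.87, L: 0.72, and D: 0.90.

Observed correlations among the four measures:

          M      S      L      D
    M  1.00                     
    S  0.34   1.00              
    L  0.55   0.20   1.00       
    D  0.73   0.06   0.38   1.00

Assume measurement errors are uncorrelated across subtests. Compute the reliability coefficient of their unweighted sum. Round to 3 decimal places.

Var(M+S+L+D) = 4 + 2·[0.34 + 0.55 + 0.73 + 0.20 + 0.06 + 0.38] = 4 + 4.52 = 8.52.
Under uncorrelated errors the observed covariances equal the true-score covariances, so only the own-variance terms attenuate.
True-score variance = [0.89 + 0.87 + 0.72 + 0.90] + 4.52 = 3.38 + 4.52 = 7.9.
Reliability = 7.9 / 8.52 = 0.927.

0.927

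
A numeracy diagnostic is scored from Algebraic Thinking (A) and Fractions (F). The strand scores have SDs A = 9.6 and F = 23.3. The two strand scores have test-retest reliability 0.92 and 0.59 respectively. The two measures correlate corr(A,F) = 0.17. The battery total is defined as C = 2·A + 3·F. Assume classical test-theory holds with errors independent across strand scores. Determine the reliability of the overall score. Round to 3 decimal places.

Var(C) = 2²·9.6² + 3²·23.3² + 2·[6·9.6·23.3·0.17] = 5254.65 + 456.307 = 5710.96.
With uncorrelated errors the cross-covariances are all true-score covariance, so they carry over unchanged; only the diagonal terms shrink to ρᵢσᵢ².
True-score variance = [2²·9.6²·0.92 + 3²·23.3²·0.59] + 456.307 = 3221.89 + 456.307 = 3678.2.
Reliability = 3678.2 / 5710.96 = 0.644.

0.644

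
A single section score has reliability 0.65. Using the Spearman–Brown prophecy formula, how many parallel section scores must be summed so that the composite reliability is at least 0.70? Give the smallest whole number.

2

k ≥ ρ*(1−ρ₁)/(ρ₁(1−ρ*)) = 0.70·0.35 / (0.65·0.30) = 1.256.
Smallest integer k = 2.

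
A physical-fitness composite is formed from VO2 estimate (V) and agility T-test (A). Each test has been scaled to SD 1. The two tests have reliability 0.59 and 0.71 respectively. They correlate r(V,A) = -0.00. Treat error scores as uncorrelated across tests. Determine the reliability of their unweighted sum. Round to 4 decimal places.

0.6500

Var(V+A) = 2 + 2·[-0.00] = 2 + 0 = 2.
Under uncorrelated errors the observed covariances equal the true-score covariances, so only the own-variance terms attenuate.
True-score variance = [0.59 + 0.71] + 0 = 1.3 + 0 = 1.3.
Reliability = 1.3 / 2 = 0.6500.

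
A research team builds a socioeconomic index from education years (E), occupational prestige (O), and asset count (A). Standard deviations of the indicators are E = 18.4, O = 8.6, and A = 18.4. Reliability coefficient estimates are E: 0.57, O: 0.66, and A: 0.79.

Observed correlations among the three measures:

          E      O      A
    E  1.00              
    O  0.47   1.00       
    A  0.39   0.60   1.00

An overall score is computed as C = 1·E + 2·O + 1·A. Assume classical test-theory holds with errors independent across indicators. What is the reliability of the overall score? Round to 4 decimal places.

Var(C) = 18.4² + 2²·8.6² + 18.4² + 2·[2·18.4·8.6·0.47 + 18.4·18.4·0.39 + 2·8.6·18.4·0.60] = 972.96 + 941.344 = 1914.3.
Because errors are independent across components, Cov(Tᵢ,Tⱼ) = Cov(Xᵢ,Xⱼ); the off-diagonal part of the true-score variance is the same as above.
True-score variance = [18.4²·0.57 + 2²·8.6²·0.66 + 18.4²·0.79] + 941.344 = 655.696 + 941.344 = 1597.04.
Reliability = 1597.04 / 1914.3 = 0.8343.

0.8343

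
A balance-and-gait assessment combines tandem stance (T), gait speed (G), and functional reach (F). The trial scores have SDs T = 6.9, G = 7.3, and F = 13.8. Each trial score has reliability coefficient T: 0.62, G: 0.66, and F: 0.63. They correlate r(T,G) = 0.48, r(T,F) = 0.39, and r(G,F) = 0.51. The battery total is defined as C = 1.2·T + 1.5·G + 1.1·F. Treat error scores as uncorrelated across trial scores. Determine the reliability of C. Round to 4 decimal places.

0.8034

Var(C) = 1.2²·6.9² + 1.5²·7.3² + 1.1²·13.8² + 2·[1.8·6.9·7.3·0.48 + 1.32·6.9·13.8·0.39 + 1.65·7.3·13.8·0.51] = 418.893 + 354.623 = 773.517.
With uncorrelated errors the cross-covariances are all true-score covariance, so they carry over unchanged; only the diagonal terms shrink to ρᵢσᵢ².
True-score variance = [1.2²·6.9²·0.62 + 1.5²·7.3²·0.66 + 1.1²·13.8²·0.63] + 354.623 = 266.814 + 354.623 = 621.438.
Reliability = 621.438 / 773.517 = 0.8034.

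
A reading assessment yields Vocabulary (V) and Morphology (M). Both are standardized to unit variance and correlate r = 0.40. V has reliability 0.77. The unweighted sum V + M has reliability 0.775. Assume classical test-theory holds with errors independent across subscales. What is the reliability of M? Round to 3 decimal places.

Var(V+M) = 2 + 2·0.40 = 2.800.
True-score variance = ρ_V + ρ_M + 2·0.40, so 0.775 = (0.77 + ρ_M + 0.80) / 2.800.
ρ_M = 0.775·2.800 − 0.77 − 0.80 = 0.600.

0.600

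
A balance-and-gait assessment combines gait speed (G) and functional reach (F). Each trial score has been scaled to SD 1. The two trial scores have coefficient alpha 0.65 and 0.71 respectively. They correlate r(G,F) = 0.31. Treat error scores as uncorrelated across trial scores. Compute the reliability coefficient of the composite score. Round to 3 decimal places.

Var(G+F) = 2 + 2·[0.31] = 2 + 0.62 = 2.62.
Under uncorrelated errors the observed covariances equal the true-score covariances, so only the own-variance terms attenuate.
True-score variance = [0.65 + 0.71] + 0.62 = 1.36 + 0.62 = 1.98.
Reliability = 1.98 / 2.62 = 0.756.

0.756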